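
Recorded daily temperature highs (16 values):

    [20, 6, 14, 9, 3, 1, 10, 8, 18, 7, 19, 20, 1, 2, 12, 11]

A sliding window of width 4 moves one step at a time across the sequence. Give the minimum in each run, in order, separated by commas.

6, 3, 1, 1, 1, 1, 7, 7, 7, 1, 1, 1, 1

(20, 6, 14, 9) → min 6
(6, 14, 9, 3) → min 3
(14, 9, 3, 1) → min 1
(9, 3, 1, 10) → min 1
(3, 1, 10, 8) → min 1
(1, 10, 8, 18) → min 1
(10, 8, 18, 7) → min 7
(8, 18, 7, 19) → min 7
(18, 7, 19, 20) → min 7
(7, 19, 20, 1) → min 1
(19, 20, 1, 2) → min 1
(20, 1, 2, 12) → min 1
(1, 2, 12, 11) → min 1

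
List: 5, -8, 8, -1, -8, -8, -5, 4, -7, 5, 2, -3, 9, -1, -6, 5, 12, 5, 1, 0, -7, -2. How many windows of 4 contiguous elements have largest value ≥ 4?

17

(5, -8, 8, -1) → max 8  ≥ 4 ✓
(-8, 8, -1, -8) → max 8  ≥ 4 ✓
(8, -1, -8, -8) → max 8  ≥ 4 ✓
(-1, -8, -8, -5) → max -1
(-8, -8, -5, 4) → max 4  ≥ 4 ✓
(-8, -5, 4, -7) → max 4  ≥ 4 ✓
(-5, 4, -7, 5) → max 5  ≥ 4 ✓
(4, -7, 5, 2) → max 5  ≥ 4 ✓
(-7, 5, 2, -3) → max 5  ≥ 4 ✓
(5, 2, -3, 9) → max 9  ≥ 4 ✓
(2, -3, 9, -1) → max 9  ≥ 4 ✓
(-3, 9, -1, -6) → max 9  ≥ 4 ✓
(9, -1, -6, 5) → max 9  ≥ 4 ✓
(-1, -6, 5, 12) → max 12  ≥ 4 ✓
(-6, 5, 12, 5) → max 12  ≥ 4 ✓
(5, 12, 5, 1) → max 12  ≥ 4 ✓
(12, 5, 1, 0) → max 12  ≥ 4 ✓
(5, 1, 0, -7) → max 5  ≥ 4 ✓
(1, 0, -7, -2) → max 1
17 windows satisfy the condition.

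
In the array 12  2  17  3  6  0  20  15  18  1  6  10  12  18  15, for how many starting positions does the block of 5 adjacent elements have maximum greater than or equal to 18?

9

(12, 2, 17, 3, 6) → max 17
(2, 17, 3, 6, 0) → max 17
(17, 3, 6, 0, 20) → max 20  ≥ 18 ✓
(3, 6, 0, 20, 15) → max 20  ≥ 18 ✓
(6, 0, 20, 15, 18) → max 20  ≥ 18 ✓
(0, 20, 15, 18, 1) → max 20  ≥ 18 ✓
(20, 15, 18, 1, 6) → max 20  ≥ 18 ✓
(15, 18, 1, 6, 10) → max 18  ≥ 18 ✓
(18, 1, 6, 10, 12) → max 18  ≥ 18 ✓
(1, 6, 10, 12, 18) → max 18  ≥ 18 ✓
(6, 10, 12, 18, 15) → max 18  ≥ 18 ✓
9 windows satisfy the condition.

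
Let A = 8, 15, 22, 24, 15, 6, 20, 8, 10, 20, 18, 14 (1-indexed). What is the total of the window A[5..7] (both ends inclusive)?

Elements at indices 5..7: 15, 6, 20
sum(15, 6, 20) = 41

41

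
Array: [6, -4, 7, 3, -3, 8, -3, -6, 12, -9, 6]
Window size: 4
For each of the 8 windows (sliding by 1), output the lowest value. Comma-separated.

6 -4 7 3 → min -4
-4 7 3 -3 → min -4
7 3 -3 8 → min -3
3 -3 8 -3 → min -3
-3 8 -3 -6 → min -6
8 -3 -6 12 → min -6
-3 -6 12 -9 → min -9
-6 12 -9 6 → min -9

-4, -4, -3, -3, -6, -6, -9, -9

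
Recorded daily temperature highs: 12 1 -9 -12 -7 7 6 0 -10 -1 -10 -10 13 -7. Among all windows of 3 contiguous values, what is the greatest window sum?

13

Each size-3 window and its sum:
[12, 1, -9] → sum 4
[1, -9, -12] → sum -20
[-9, -12, -7] → sum -28
[-12, -7, 7] → sum -12
[-7, 7, 6] → sum 6
[7, 6, 0] → sum 13
[6, 0, -10] → sum -4
[0, -10, -1] → sum -11
[-10, -1, -10] → sum -21
[-1, -10, -10] → sum -21
[-10, -10, 13] → sum -7
[-10, 13, -7] → sum -4
Greatest of these is 13.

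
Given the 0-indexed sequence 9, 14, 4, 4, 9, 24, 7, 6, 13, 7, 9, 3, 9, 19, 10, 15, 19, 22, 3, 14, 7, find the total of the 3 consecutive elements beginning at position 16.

Elements at indices 16..18: 19, 22, 3
sum(19, 22, 3) = 44

44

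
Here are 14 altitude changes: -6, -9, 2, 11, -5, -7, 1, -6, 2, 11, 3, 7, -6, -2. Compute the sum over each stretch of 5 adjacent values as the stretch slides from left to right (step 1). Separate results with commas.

[-6, -9, 2, 11, -5] → sum -7
[-9, 2, 11, -5, -7] → sum -8
[2, 11, -5, -7, 1] → sum 2
[11, -5, -7, 1, -6] → sum -6
[-5, -7, 1, -6, 2] → sum -15
[-7, 1, -6, 2, 11] → sum 1
[1, -6, 2, 11, 3] → sum 11
[-6, 2, 11, 3, 7] → sum 17
[2, 11, 3, 7, -6] → sum 17
[11, 3, 7, -6, -2] → sum 13

-7, -8, 2, -6, -15, 1, 11, 17, 17, 13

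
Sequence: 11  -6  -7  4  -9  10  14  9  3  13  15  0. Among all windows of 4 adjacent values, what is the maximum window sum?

40

[11, -6, -7, 4] → sum 2
[-6, -7, 4, -9] → sum -18
[-7, 4, -9, 10] → sum -2
[4, -9, 10, 14] → sum 19
[-9, 10, 14, 9] → sum 24
[10, 14, 9, 3] → sum 36
[14, 9, 3, 13] → sum 39
[9, 3, 13, 15] → sum 40
[3, 13, 15, 0] → sum 31
Maximum of these is 40.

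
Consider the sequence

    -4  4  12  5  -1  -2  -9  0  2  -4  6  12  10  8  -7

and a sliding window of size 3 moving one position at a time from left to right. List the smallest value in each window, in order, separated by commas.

[-4, 4, 12] → min -4
[4, 12, 5] → min 4
[12, 5, -1] → min -1
[5, -1, -2] → min -2
[-1, -2, -9] → min -9
[-2, -9, 0] → min -9
[-9, 0, 2] → min -9
[0, 2, -4] → min -4
[2, -4, 6] → min -4
[-4, 6, 12] → min -4
[6, 12, 10] → min 6
[12, 10, 8] → min 8
[10, 8, -7] → min -7

-4, 4, -1, -2, -9, -9, -9, -4, -4, -4, 6, 8, -7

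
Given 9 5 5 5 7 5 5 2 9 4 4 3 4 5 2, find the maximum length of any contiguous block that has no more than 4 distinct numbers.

Extend right; when distinct count exceeds 4, shrink from the left:
add 9: window [9] (1 distinct), len 1
add 5: window [9, 5] (2 distinct), len 2
add 5: window [9, 5, 5] (2 distinct), len 3
add 5: window [9, 5, 5, 5] (2 distinct), len 4
add 7: window [9, 5, 5, 5, 7] (3 distinct), len 5
add 5: window [9, 5, 5, 5, 7, 5] (3 distinct), len 6
add 5: window [9, 5, 5, 5, 7, 5, 5] (3 distinct), len 7
add 2: window [9, 5, 5, 5, 7, 5, 5, 2] (4 distinct), len 8
add 9: window [9, 5, 5, 5, 7, 5, 5, 2, 9] (4 distinct), len 9
add 4: window [5, 5, 2, 9, 4] (4 distinct), len 5
add 4: window [5, 5, 2, 9, 4, 4] (4 distinct), len 6
add 3: window [2, 9, 4, 4, 3] (4 distinct), len 5
add 4: window [2, 9, 4, 4, 3, 4] (4 distinct), len 6
add 5: window [9, 4, 4, 3, 4, 5] (4 distinct), len 6
add 2: window [4, 4, 3, 4, 5, 2] (4 distinct), len 6
Longest length with ≤4 distinct: 9.

9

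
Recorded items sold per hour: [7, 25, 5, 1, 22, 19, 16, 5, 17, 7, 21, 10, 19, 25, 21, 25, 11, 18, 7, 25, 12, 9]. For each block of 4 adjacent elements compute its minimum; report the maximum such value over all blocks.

Each size-4 window and its min:
7 25 5 1 → min 1
25 5 1 22 → min 1
5 1 22 19 → min 1
1 22 19 16 → min 1
22 19 16 5 → min 5
19 16 5 17 → min 5
16 5 17 7 → min 5
5 17 7 21 → min 5
17 7 21 10 → min 7
7 21 10 19 → min 7
21 10 19 25 → min 10
10 19 25 21 → min 10
19 25 21 25 → min 19
25 21 25 11 → min 11
21 25 11 18 → min 11
25 11 18 7 → min 7
11 18 7 25 → min 7
18 7 25 12 → min 7
7 25 12 9 → min 7
Maximum of these is 19.

19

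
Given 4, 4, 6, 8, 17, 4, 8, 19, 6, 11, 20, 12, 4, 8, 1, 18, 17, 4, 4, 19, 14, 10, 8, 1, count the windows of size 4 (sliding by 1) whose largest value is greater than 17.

15

(4, 4, 6, 8) → max 8
(4, 6, 8, 17) → max 17
(6, 8, 17, 4) → max 17
(8, 17, 4, 8) → max 17
(17, 4, 8, 19) → max 19  > 17 ✓
(4, 8, 19, 6) → max 19  > 17 ✓
(8, 19, 6, 11) → max 19  > 17 ✓
(19, 6, 11, 20) → max 20  > 17 ✓
(6, 11, 20, 12) → max 20  > 17 ✓
(11, 20, 12, 4) → max 20  > 17 ✓
(20, 12, 4, 8) → max 20  > 17 ✓
(12, 4, 8, 1) → max 12
(4, 8, 1, 18) → max 18  > 17 ✓
(8, 1, 18, 17) → max 18  > 17 ✓
(1, 18, 17, 4) → max 18  > 17 ✓
(18, 17, 4, 4) → max 18  > 17 ✓
(17, 4, 4, 19) → max 19  > 17 ✓
(4, 4, 19, 14) → max 19  > 17 ✓
(4, 19, 14, 10) → max 19  > 17 ✓
(19, 14, 10, 8) → max 19  > 17 ✓
(14, 10, 8, 1) → max 14
15 windows satisfy the condition.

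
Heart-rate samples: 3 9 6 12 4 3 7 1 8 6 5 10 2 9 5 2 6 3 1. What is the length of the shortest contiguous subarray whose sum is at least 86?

14

add 3: running sum 3 < 86
add 9: running sum 12 < 86
add 6: running sum 18 < 86
add 12: running sum 30 < 86
add 4: running sum 34 < 86
add 3: running sum 37 < 86
add 7: running sum 44 < 86
add 1: running sum 45 < 86
add 8: running sum 53 < 86
add 6: running sum 59 < 86
add 5: running sum 64 < 86
add 10: running sum 74 < 86
add 2: running sum 76 < 86
add 9: running sum 85 < 86
add 5: shortest ending here [9, 6, 12, 4, 3, 7, 1, 8, 6, 5, 10, 2, 9, 5] sum 87, len 14
add 2: shortest ending here [9, 6, 12, 4, 3, 7, 1, 8, 6, 5, 10, 2, 9, 5, 2] sum 89, len 15
add 6: shortest ending here [6, 12, 4, 3, 7, 1, 8, 6, 5, 10, 2, 9, 5, 2, 6] sum 86, len 15
add 3: shortest ending here [6, 12, 4, 3, 7, 1, 8, 6, 5, 10, 2, 9, 5, 2, 6, 3] sum 89, len 16
add 1: shortest ending here [6, 12, 4, 3, 7, 1, 8, 6, 5, 10, 2, 9, 5, 2, 6, 3, 1] sum 90, len 17
Shortest qualifying length: 14.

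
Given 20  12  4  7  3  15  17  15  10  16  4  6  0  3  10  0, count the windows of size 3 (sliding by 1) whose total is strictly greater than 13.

(20, 12, 4) → sum 36  > 13 ✓
(12, 4, 7) → sum 23  > 13 ✓
(4, 7, 3) → sum 14  > 13 ✓
(7, 3, 15) → sum 25  > 13 ✓
(3, 15, 17) → sum 35  > 13 ✓
(15, 17, 15) → sum 47  > 13 ✓
(17, 15, 10) → sum 42  > 13 ✓
(15, 10, 16) → sum 41  > 13 ✓
(10, 16, 4) → sum 30  > 13 ✓
(16, 4, 6) → sum 26  > 13 ✓
(4, 6, 0) → sum 10
(6, 0, 3) → sum 9
(0, 3, 10) → sum 13
(3, 10, 0) → sum 13
10 windows satisfy the condition.

10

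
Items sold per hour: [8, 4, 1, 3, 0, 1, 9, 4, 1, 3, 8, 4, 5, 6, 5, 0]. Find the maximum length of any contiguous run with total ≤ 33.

Extend to the right; shrink from the left whenever the sum exceeds 33:
add 8: [8] sum 8, len 1
add 4: [8, 4] sum 12, len 2
add 1: [8, 4, 1] sum 13, len 3
add 3: [8, 4, 1, 3] sum 16, len 4
add 0: [8, 4, 1, 3, 0] sum 16, len 5
add 1: [8, 4, 1, 3, 0, 1] sum 17, len 6
add 9: [8, 4, 1, 3, 0, 1, 9] sum 26, len 7
add 4: [8, 4, 1, 3, 0, 1, 9, 4] sum 30, len 8
add 1: [8, 4, 1, 3, 0, 1, 9, 4, 1] sum 31, len 9
add 3: [4, 1, 3, 0, 1, 9, 4, 1, 3] sum 26, len 9
add 8: [1, 3, 0, 1, 9, 4, 1, 3, 8] sum 30, len 9
add 4: [3, 0, 1, 9, 4, 1, 3, 8, 4] sum 33, len 9
add 5: [4, 1, 3, 8, 4, 5] sum 25, len 6
add 6: [4, 1, 3, 8, 4, 5, 6] sum 31, len 7
add 5: [1, 3, 8, 4, 5, 6, 5] sum 32, len 7
add 0: [1, 3, 8, 4, 5, 6, 5, 0] sum 32, len 8
Longest length seen: 9.

9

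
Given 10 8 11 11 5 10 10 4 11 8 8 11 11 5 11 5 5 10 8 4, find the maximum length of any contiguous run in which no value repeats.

4

add 10: [10] len 1
add 8: [10, 8] len 2
add 11: [10, 8, 11] len 3
add 11 (repeat 11, move left end past it): [11] len 1
add 5: [11, 5] len 2
add 10: [11, 5, 10] len 3
add 10 (repeat 10, move left end past it): [10] len 1
add 4: [10, 4] len 2
add 11: [10, 4, 11] len 3
add 8: [10, 4, 11, 8] len 4
add 8 (repeat 8, move left end past it): [8] len 1
add 11: [8, 11] len 2
add 11 (repeat 11, move left end past it): [11] len 1
add 5: [11, 5] len 2
add 11 (repeat 11, move left end past it): [5, 11] len 2
add 5 (repeat 5, move left end past it): [11, 5] len 2
add 5 (repeat 5, move left end past it): [5] len 1
add 10: [5, 10] len 2
add 8: [5, 10, 8] len 3
add 4: [5, 10, 8, 4] len 4
Longest all-distinct length: 4.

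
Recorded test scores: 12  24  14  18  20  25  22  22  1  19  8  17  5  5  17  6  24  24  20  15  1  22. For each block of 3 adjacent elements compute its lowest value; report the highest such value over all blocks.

22

12 24 14 → min 12
24 14 18 → min 14
14 18 20 → min 14
18 20 25 → min 18
20 25 22 → min 20
25 22 22 → min 22
22 22 1 → min 1
22 1 19 → min 1
1 19 8 → min 1
19 8 17 → min 8
8 17 5 → min 5
17 5 5 → min 5
5 5 17 → min 5
5 17 6 → min 5
17 6 24 → min 6
6 24 24 → min 6
24 24 20 → min 20
24 20 15 → min 15
20 15 1 → min 1
15 1 22 → min 1
Highest of these is 22.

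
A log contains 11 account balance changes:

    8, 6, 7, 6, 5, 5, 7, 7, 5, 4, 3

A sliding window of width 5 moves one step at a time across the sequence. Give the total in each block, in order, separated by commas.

[8, 6, 7, 6, 5] → sum 32
[6, 7, 6, 5, 5] → sum 29
[7, 6, 5, 5, 7] → sum 30
[6, 5, 5, 7, 7] → sum 30
[5, 5, 7, 7, 5] → sum 29
[5, 7, 7, 5, 4] → sum 28
[7, 7, 5, 4, 3] → sum 26

32, 29, 30, 30, 29, 28, 26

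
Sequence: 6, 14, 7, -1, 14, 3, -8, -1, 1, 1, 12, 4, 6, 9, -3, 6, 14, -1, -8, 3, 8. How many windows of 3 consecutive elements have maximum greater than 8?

14

(6, 14, 7) → max 14  > 8 ✓
(14, 7, -1) → max 14  > 8 ✓
(7, -1, 14) → max 14  > 8 ✓
(-1, 14, 3) → max 14  > 8 ✓
(14, 3, -8) → max 14  > 8 ✓
(3, -8, -1) → max 3
(-8, -1, 1) → max 1
(-1, 1, 1) → max 1
(1, 1, 12) → max 12  > 8 ✓
(1, 12, 4) → max 12  > 8 ✓
(12, 4, 6) → max 12  > 8 ✓
(4, 6, 9) → max 9  > 8 ✓
(6, 9, -3) → max 9  > 8 ✓
(9, -3, 6) → max 9  > 8 ✓
(-3, 6, 14) → max 14  > 8 ✓
(6, 14, -1) → max 14  > 8 ✓
(14, -1, -8) → max 14  > 8 ✓
(-1, -8, 3) → max 3
(-8, 3, 8) → max 8
14 windows satisfy the condition.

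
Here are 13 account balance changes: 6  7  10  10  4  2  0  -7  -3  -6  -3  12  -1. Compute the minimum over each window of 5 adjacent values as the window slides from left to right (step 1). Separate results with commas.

4, 2, 0, -7, -7, -7, -7, -7, -6

(6, 7, 10, 10, 4) → min 4
(7, 10, 10, 4, 2) → min 2
(10, 10, 4, 2, 0) → min 0
(10, 4, 2, 0, -7) → min -7
(4, 2, 0, -7, -3) → min -7
(2, 0, -7, -3, -6) → min -7
(0, -7, -3, -6, -3) → min -7
(-7, -3, -6, -3, 12) → min -7
(-3, -6, -3, 12, -1) → min -6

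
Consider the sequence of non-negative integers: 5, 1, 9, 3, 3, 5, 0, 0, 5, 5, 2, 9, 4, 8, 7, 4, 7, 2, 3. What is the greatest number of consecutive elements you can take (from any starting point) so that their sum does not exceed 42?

11

→ 5: sum 5, len 1
→ 1: sum 6, len 2
→ 9: sum 15, len 3
→ 3: sum 18, len 4
→ 3: sum 21, len 5
→ 5: sum 26, len 6
→ 0: sum 26, len 7
→ 0: sum 26, len 8
→ 5: sum 31, len 9
→ 5: sum 36, len 10
→ 2: sum 38, len 11
→ 9 (dropped 5): sum 42, len 11
→ 4 (dropped 1, 9): sum 36, len 10
→ 8 (dropped 3): sum 41, len 10
→ 7 (dropped 3, 5): sum 40, len 9
→ 4 (dropped 0, 0, 5): sum 39, len 7
→ 7 (dropped 5): sum 41, len 7
→ 2 (dropped 2): sum 41, len 7
→ 3 (dropped 9): sum 35, len 7
Longest length seen: 11.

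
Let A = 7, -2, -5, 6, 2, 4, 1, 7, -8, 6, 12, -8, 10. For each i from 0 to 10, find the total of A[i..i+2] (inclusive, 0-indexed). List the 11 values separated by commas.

7 -2 -5 → sum 0
-2 -5 6 → sum -1
-5 6 2 → sum 3
6 2 4 → sum 12
2 4 1 → sum 7
4 1 7 → sum 12
1 7 -8 → sum 0
7 -8 6 → sum 5
-8 6 12 → sum 10
6 12 -8 → sum 10
12 -8 10 → sum 14

0, -1, 3, 12, 7, 12, 0, 5, 10, 10, 14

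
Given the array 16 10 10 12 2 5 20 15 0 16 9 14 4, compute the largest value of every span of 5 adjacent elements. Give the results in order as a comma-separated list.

Sliding a size-5 window across the 13 values:
[16, 10, 10, 12, 2] → max 16
[10, 10, 12, 2, 5] → max 12
[10, 12, 2, 5, 20] → max 20
[12, 2, 5, 20, 15] → max 20
[2, 5, 20, 15, 0] → max 20
[5, 20, 15, 0, 16] → max 20
[20, 15, 0, 16, 9] → max 20
[15, 0, 16, 9, 14] → max 16
[0, 16, 9, 14, 4] → max 16

16, 12, 20, 20, 20, 20, 20, 16, 16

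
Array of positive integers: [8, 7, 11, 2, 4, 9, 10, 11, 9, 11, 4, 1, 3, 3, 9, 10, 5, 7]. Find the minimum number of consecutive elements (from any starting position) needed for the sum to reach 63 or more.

8

add 8: running sum 8 < 63
add 7: running sum 15 < 63
add 11: running sum 26 < 63
add 2: running sum 28 < 63
add 4: running sum 32 < 63
add 9: running sum 41 < 63
add 10: running sum 51 < 63
add 11: running sum 62 < 63
add 9: shortest ending here [7, 11, 2, 4, 9, 10, 11, 9] sum 63, len 8
add 11: shortest ending here [11, 2, 4, 9, 10, 11, 9, 11] sum 67, len 8
add 4: shortest ending here [11, 2, 4, 9, 10, 11, 9, 11, 4] sum 71, len 9
add 1: shortest ending here [11, 2, 4, 9, 10, 11, 9, 11, 4, 1] sum 72, len 10
add 3: shortest ending here [2, 4, 9, 10, 11, 9, 11, 4, 1, 3] sum 64, len 10
add 3: shortest ending here [4, 9, 10, 11, 9, 11, 4, 1, 3, 3] sum 65, len 10
add 9: shortest ending here [9, 10, 11, 9, 11, 4, 1, 3, 3, 9] sum 70, len 10
add 10: shortest ending here [10, 11, 9, 11, 4, 1, 3, 3, 9, 10] sum 71, len 10
add 5: shortest ending here [11, 9, 11, 4, 1, 3, 3, 9, 10, 5] sum 66, len 10
add 7: shortest ending here [11, 9, 11, 4, 1, 3, 3, 9, 10, 5, 7] sum 73, len 11
Shortest qualifying length: 8.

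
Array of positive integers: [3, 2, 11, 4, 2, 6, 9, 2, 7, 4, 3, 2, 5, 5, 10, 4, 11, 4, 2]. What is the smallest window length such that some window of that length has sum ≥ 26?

4

Extend right; whenever the sum reaches 26, record the length and shrink from the left:
add 3: running sum 3 < 26
add 2: running sum 5 < 26
add 11: running sum 16 < 26
add 4: running sum 20 < 26
add 2: running sum 22 < 26
add 6: shortest ending here [3, 2, 11, 4, 2, 6] sum 28, len 6
add 9: shortest ending here [11, 4, 2, 6, 9] sum 32, len 5
add 2: shortest ending here [11, 4, 2, 6, 9, 2] sum 34, len 6
add 7: shortest ending here [2, 6, 9, 2, 7] sum 26, len 5
add 4: shortest ending here [6, 9, 2, 7, 4] sum 28, len 5
add 3: shortest ending here [6, 9, 2, 7, 4, 3] sum 31, len 6
add 2: shortest ending here [9, 2, 7, 4, 3, 2] sum 27, len 6
add 5: shortest ending here [9, 2, 7, 4, 3, 2, 5] sum 32, len 7
add 5: shortest ending here [7, 4, 3, 2, 5, 5] sum 26, len 6
add 10: shortest ending here [4, 3, 2, 5, 5, 10] sum 29, len 6
add 4: shortest ending here [2, 5, 5, 10, 4] sum 26, len 5
add 11: shortest ending here [5, 10, 4, 11] sum 30, len 4
add 4: shortest ending here [10, 4, 11, 4] sum 29, len 4
add 2: shortest ending here [10, 4, 11, 4, 2] sum 31, len 5
Shortest qualifying length: 4.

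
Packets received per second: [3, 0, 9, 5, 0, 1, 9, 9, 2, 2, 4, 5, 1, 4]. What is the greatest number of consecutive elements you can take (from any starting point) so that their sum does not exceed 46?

11

→ 3: sum 3, len 1
→ 0: sum 3, len 2
→ 9: sum 12, len 3
→ 5: sum 17, len 4
→ 0: sum 17, len 5
→ 1: sum 18, len 6
→ 9: sum 27, len 7
→ 9: sum 36, len 8
→ 2: sum 38, len 9
→ 2: sum 40, len 10
→ 4: sum 44, len 11
→ 5 (dropped 3): sum 46, len 11
→ 1 (dropped 0, 9): sum 38, len 10
→ 4: sum 42, len 11
Longest length seen: 11.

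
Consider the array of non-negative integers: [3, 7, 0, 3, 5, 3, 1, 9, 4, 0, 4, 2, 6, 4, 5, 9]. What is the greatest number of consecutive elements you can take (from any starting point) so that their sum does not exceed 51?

14

Extend to the right; shrink from the left whenever the sum exceeds 51:
→ 3: sum 3, len 1
→ 7: sum 10, len 2
→ 0: sum 10, len 3
→ 3: sum 13, len 4
→ 5: sum 18, len 5
→ 3: sum 21, len 6
→ 1: sum 22, len 7
→ 9: sum 31, len 8
→ 4: sum 35, len 9
→ 0: sum 35, len 10
→ 4: sum 39, len 11
→ 2: sum 41, len 12
→ 6: sum 47, len 13
→ 4: sum 51, len 14
→ 5 (dropped 3, 7): sum 46, len 13
→ 9 (dropped 0, 3, 5): sum 47, len 11
Longest length seen: 14.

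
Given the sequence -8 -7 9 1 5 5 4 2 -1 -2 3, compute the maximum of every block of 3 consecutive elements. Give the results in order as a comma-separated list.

9, 9, 9, 5, 5, 5, 4, 2, 3

-8 -7 9 → max 9
-7 9 1 → max 9
9 1 5 → max 9
1 5 5 → max 5
5 5 4 → max 5
5 4 2 → max 5
4 2 -1 → max 4
2 -1 -2 → max 2
-1 -2 3 → max 3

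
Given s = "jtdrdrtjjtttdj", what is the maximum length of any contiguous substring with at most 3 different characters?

8

Extend right; when distinct count exceeds 3, shrink from the left:
[j] 1 distinct, len 1
[j, t] 2 distinct, len 2
[j, t, d] 3 distinct, len 3
[t, d, r] 3 distinct, len 3
[t, d, r, d] 3 distinct, len 4
[t, d, r, d, r] 3 distinct, len 5
[t, d, r, d, r, t] 3 distinct, len 6
[r, t, j] 3 distinct, len 3
[r, t, j, j] 3 distinct, len 4
[r, t, j, j, t] 3 distinct, len 5
[r, t, j, j, t, t] 3 distinct, len 6
[r, t, j, j, t, t, t] 3 distinct, len 7
[t, j, j, t, t, t, d] 3 distinct, len 7
[t, j, j, t, t, t, d, j] 3 distinct, len 8
Longest length with ≤3 distinct: 8.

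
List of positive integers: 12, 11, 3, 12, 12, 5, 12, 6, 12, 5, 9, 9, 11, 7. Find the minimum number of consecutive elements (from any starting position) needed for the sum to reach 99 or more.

11

add 12: running sum 12 < 99
add 11: running sum 23 < 99
add 3: running sum 26 < 99
add 12: running sum 38 < 99
add 12: running sum 50 < 99
add 5: running sum 55 < 99
add 12: running sum 67 < 99
add 6: running sum 73 < 99
add 12: running sum 85 < 99
add 5: running sum 90 < 99
end 10: [12, 11, 3, 12, 12, 5, 12, 6, 12, 5, 9] sum 99, len 11
end 11: [12, 11, 3, 12, 12, 5, 12, 6, 12, 5, 9, 9] sum 108, len 12
end 12: [11, 3, 12, 12, 5, 12, 6, 12, 5, 9, 9, 11] sum 107, len 12
end 13: [12, 12, 5, 12, 6, 12, 5, 9, 9, 11, 7] sum 100, len 11
Shortest qualifying length: 11.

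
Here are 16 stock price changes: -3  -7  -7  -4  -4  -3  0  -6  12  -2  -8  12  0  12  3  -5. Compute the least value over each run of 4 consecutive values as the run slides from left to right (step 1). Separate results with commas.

Sliding a size-4 window across the 16 values:
(-3, -7, -7, -4) → min -7
(-7, -7, -4, -4) → min -7
(-7, -4, -4, -3) → min -7
(-4, -4, -3, 0) → min -4
(-4, -3, 0, -6) → min -6
(-3, 0, -6, 12) → min -6
(0, -6, 12, -2) → min -6
(-6, 12, -2, -8) → min -8
(12, -2, -8, 12) → min -8
(-2, -8, 12, 0) → min -8
(-8, 12, 0, 12) → min -8
(12, 0, 12, 3) → min 0
(0, 12, 3, -5) → min -5

-7, -7, -7, -4, -6, -6, -6, -8, -8, -8, -8, 0, -5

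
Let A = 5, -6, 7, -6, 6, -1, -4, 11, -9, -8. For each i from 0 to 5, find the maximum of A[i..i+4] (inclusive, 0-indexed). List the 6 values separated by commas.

5 -6 7 -6 6 → max 7
-6 7 -6 6 -1 → max 7
7 -6 6 -1 -4 → max 7
-6 6 -1 -4 11 → max 11
6 -1 -4 11 -9 → max 11
-1 -4 11 -9 -8 → max 11

7, 7, 7, 11, 11, 11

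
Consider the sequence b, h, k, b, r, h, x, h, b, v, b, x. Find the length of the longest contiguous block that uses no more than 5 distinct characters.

[b] 1 distinct, len 1
[b, h] 2 distinct, len 2
[b, h, k] 3 distinct, len 3
[b, h, k, b] 3 distinct, len 4
[b, h, k, b, r] 4 distinct, len 5
[b, h, k, b, r, h] 4 distinct, len 6
[b, h, k, b, r, h, x] 5 distinct, len 7
[b, h, k, b, r, h, x, h] 5 distinct, len 8
[b, h, k, b, r, h, x, h, b] 5 distinct, len 9
[b, r, h, x, h, b, v] 5 distinct, len 7
[b, r, h, x, h, b, v, b] 5 distinct, len 8
[b, r, h, x, h, b, v, b, x] 5 distinct, len 9
Longest length with ≤5 distinct: 9.

9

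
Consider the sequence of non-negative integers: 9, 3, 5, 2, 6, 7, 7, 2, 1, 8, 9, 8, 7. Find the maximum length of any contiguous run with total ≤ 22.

4

[9] sum 9 len 1
[9, 3] sum 12 len 2
[9, 3, 5] sum 17 len 3
[9, 3, 5, 2] sum 19 len 4
[3, 5, 2, 6] sum 16 len 4
[5, 2, 6, 7] sum 20 len 4
[2, 6, 7, 7] sum 22 len 4
[6, 7, 7, 2] sum 22 len 4
[7, 7, 2, 1] sum 17 len 4
[7, 2, 1, 8] sum 18 len 4
[2, 1, 8, 9] sum 20 len 4
[9, 8] sum 17 len 2
[8, 7] sum 15 len 2
Longest length seen: 4.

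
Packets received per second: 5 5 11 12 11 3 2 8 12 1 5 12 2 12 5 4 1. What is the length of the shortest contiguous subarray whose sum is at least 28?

Extend right; whenever the sum reaches 28, record the length and shrink from the left:
add 5: running sum 5 < 28
add 5: running sum 10 < 28
add 11: running sum 21 < 28
add 12: shortest ending here [5, 11, 12] sum 28, len 3
add 11: shortest ending here [11, 12, 11] sum 34, len 3
add 3: shortest ending here [11, 12, 11, 3] sum 37, len 4
add 2: shortest ending here [12, 11, 3, 2] sum 28, len 4
add 8: shortest ending here [12, 11, 3, 2, 8] sum 36, len 5
add 12: shortest ending here [11, 3, 2, 8, 12] sum 36, len 5
add 1: shortest ending here [11, 3, 2, 8, 12, 1] sum 37, len 6
add 5: shortest ending here [2, 8, 12, 1, 5] sum 28, len 5
add 12: shortest ending here [12, 1, 5, 12] sum 30, len 4
add 2: shortest ending here [12, 1, 5, 12, 2] sum 32, len 5
add 12: shortest ending here [5, 12, 2, 12] sum 31, len 4
add 5: shortest ending here [12, 2, 12, 5] sum 31, len 4
add 4: shortest ending here [12, 2, 12, 5, 4] sum 35, len 5
add 1: shortest ending here [12, 2, 12, 5, 4, 1] sum 36, len 6
Shortest qualifying length: 3.

3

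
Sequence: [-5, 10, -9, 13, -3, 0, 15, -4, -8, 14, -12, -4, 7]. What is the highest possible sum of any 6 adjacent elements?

26

(-5, 10, -9, 13, -3, 0) → sum 6
(10, -9, 13, -3, 0, 15) → sum 26
(-9, 13, -3, 0, 15, -4) → sum 12
(13, -3, 0, 15, -4, -8) → sum 13
(-3, 0, 15, -4, -8, 14) → sum 14
(0, 15, -4, -8, 14, -12) → sum 5
(15, -4, -8, 14, -12, -4) → sum 1
(-4, -8, 14, -12, -4, 7) → sum -7
Highest of these is 26.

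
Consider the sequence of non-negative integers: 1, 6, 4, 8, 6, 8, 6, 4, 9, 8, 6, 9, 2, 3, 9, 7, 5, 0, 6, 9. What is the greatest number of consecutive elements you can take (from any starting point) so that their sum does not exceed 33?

7

→ 1: sum 1, len 1
→ 6: sum 7, len 2
→ 4: sum 11, len 3
→ 8: sum 19, len 4
→ 6: sum 25, len 5
→ 8: sum 33, len 6
→ 6 (dropped 1, 6): sum 32, len 5
→ 4 (dropped 4): sum 32, len 5
→ 9 (dropped 8): sum 33, len 5
→ 8 (dropped 6, 8): sum 27, len 4
→ 6: sum 33, len 5
→ 9 (dropped 6, 4): sum 32, len 4
→ 2 (dropped 9): sum 25, len 4
→ 3: sum 28, len 5
→ 9 (dropped 8): sum 29, len 5
→ 7 (dropped 6): sum 30, len 5
→ 5 (dropped 9): sum 26, len 5
→ 0: sum 26, len 6
→ 6: sum 32, len 7
→ 9 (dropped 2, 3, 9): sum 27, len 5
Longest length seen: 7.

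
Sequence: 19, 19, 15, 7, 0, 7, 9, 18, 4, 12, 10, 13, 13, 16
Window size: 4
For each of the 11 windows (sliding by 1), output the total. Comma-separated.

[19, 19, 15, 7] → sum 60
[19, 15, 7, 0] → sum 41
[15, 7, 0, 7] → sum 29
[7, 0, 7, 9] → sum 23
[0, 7, 9, 18] → sum 34
[7, 9, 18, 4] → sum 38
[9, 18, 4, 12] → sum 43
[18, 4, 12, 10] → sum 44
[4, 12, 10, 13] → sum 39
[12, 10, 13, 13] → sum 48
[10, 13, 13, 16] → sum 52

60, 41, 29, 23, 34, 38, 43, 44, 39, 48, 52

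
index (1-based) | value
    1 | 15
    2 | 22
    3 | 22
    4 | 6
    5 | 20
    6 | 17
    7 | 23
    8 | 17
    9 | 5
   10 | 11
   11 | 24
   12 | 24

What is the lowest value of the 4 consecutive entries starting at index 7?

5

Elements at indices 7..10: 23, 17, 5, 11
min(23, 17, 5, 11) = 5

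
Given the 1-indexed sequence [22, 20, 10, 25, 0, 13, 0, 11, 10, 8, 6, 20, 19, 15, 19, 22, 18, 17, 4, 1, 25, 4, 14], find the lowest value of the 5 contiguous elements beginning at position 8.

Elements at indices 8..12: 11, 10, 8, 6, 20
min(11, 10, 8, 6, 20) = 6

6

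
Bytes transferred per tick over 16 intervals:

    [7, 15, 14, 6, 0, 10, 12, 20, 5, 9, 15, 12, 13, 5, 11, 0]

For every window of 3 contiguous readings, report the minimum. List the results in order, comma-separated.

Sliding a size-3 window across the 16 values:
7 15 14 → min 7
15 14 6 → min 6
14 6 0 → min 0
6 0 10 → min 0
0 10 12 → min 0
10 12 20 → min 10
12 20 5 → min 5
20 5 9 → min 5
5 9 15 → min 5
9 15 12 → min 9
15 12 13 → min 12
12 13 5 → min 5
13 5 11 → min 5
5 11 0 → min 0

7, 6, 0, 0, 0, 10, 5, 5, 5, 9, 12, 5, 5, 0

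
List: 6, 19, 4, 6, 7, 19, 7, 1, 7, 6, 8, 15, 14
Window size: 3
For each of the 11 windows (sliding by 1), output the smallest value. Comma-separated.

4, 4, 4, 6, 7, 1, 1, 1, 6, 6, 8

[6, 19, 4] → min 4
[19, 4, 6] → min 4
[4, 6, 7] → min 4
[6, 7, 19] → min 6
[7, 19, 7] → min 7
[19, 7, 1] → min 1
[7, 1, 7] → min 1
[1, 7, 6] → min 1
[7, 6, 8] → min 6
[6, 8, 15] → min 6
[8, 15, 14] → min 8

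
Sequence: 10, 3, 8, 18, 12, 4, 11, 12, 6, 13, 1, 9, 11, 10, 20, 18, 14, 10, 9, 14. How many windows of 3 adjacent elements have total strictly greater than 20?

10 3 8 → sum 21  > 20 ✓
3 8 18 → sum 29  > 20 ✓
8 18 12 → sum 38  > 20 ✓
18 12 4 → sum 34  > 20 ✓
12 4 11 → sum 27  > 20 ✓
4 11 12 → sum 27  > 20 ✓
11 12 6 → sum 29  > 20 ✓
12 6 13 → sum 31  > 20 ✓
6 13 1 → sum 20
13 1 9 → sum 23  > 20 ✓
1 9 11 → sum 21  > 20 ✓
9 11 10 → sum 30  > 20 ✓
11 10 20 → sum 41  > 20 ✓
10 20 18 → sum 48  > 20 ✓
20 18 14 → sum 52  > 20 ✓
18 14 10 → sum 42  > 20 ✓
14 10 9 → sum 33  > 20 ✓
10 9 14 → sum 33  > 20 ✓
17 windows satisfy the condition.

17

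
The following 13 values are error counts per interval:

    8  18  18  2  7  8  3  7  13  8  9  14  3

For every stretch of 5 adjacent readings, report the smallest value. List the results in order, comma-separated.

2, 2, 2, 2, 3, 3, 3, 7, 3

Sliding a size-5 window across the 13 values:
8 18 18 2 7 → min 2
18 18 2 7 8 → min 2
18 2 7 8 3 → min 2
2 7 8 3 7 → min 2
7 8 3 7 13 → min 3
8 3 7 13 8 → min 3
3 7 13 8 9 → min 3
7 13 8 9 14 → min 7
13 8 9 14 3 → min 3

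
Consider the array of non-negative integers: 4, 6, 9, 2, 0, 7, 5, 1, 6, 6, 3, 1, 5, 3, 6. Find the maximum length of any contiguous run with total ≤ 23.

[4] sum 4 len 1
[4, 6] sum 10 len 2
[4, 6, 9] sum 19 len 3
[4, 6, 9, 2] sum 21 len 4
[4, 6, 9, 2, 0] sum 21 len 5
[9, 2, 0, 7] sum 18 len 4
[9, 2, 0, 7, 5] sum 23 len 5
[2, 0, 7, 5, 1] sum 15 len 5
[2, 0, 7, 5, 1, 6] sum 21 len 6
[5, 1, 6, 6] sum 18 len 4
[5, 1, 6, 6, 3] sum 21 len 5
[5, 1, 6, 6, 3, 1] sum 22 len 6
[1, 6, 6, 3, 1, 5] sum 22 len 6
[6, 3, 1, 5, 3] sum 18 len 5
[3, 1, 5, 3, 6] sum 18 len 5
Longest length seen: 6.

6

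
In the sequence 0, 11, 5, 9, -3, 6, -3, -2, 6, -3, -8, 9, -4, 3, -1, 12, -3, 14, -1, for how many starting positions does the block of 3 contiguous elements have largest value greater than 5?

(0, 11, 5) → max 11  > 5 ✓
(11, 5, 9) → max 11  > 5 ✓
(5, 9, -3) → max 9  > 5 ✓
(9, -3, 6) → max 9  > 5 ✓
(-3, 6, -3) → max 6  > 5 ✓
(6, -3, -2) → max 6  > 5 ✓
(-3, -2, 6) → max 6  > 5 ✓
(-2, 6, -3) → max 6  > 5 ✓
(6, -3, -8) → max 6  > 5 ✓
(-3, -8, 9) → max 9  > 5 ✓
(-8, 9, -4) → max 9  > 5 ✓
(9, -4, 3) → max 9  > 5 ✓
(-4, 3, -1) → max 3
(3, -1, 12) → max 12  > 5 ✓
(-1, 12, -3) → max 12  > 5 ✓
(12, -3, 14) → max 14  > 5 ✓
(-3, 14, -1) → max 14  > 5 ✓
16 windows satisfy the condition.

16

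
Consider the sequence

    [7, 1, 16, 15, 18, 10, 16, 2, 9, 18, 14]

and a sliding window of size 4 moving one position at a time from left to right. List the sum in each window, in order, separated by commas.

39, 50, 59, 59, 46, 37, 45, 43

7 1 16 15 → sum 39
1 16 15 18 → sum 50
16 15 18 10 → sum 59
15 18 10 16 → sum 59
18 10 16 2 → sum 46
10 16 2 9 → sum 37
16 2 9 18 → sum 45
2 9 18 14 → sum 43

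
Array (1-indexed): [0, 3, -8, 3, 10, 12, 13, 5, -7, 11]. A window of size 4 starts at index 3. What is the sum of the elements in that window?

17

Elements at indices 3..6: -8, 3, 10, 12
sum(-8, 3, 10, 12) = 17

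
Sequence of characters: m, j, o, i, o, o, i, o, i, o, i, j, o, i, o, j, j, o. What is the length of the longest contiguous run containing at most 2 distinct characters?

Extend right; when distinct count exceeds 2, shrink from the left:
add m: window [m] (1 distinct), len 1
add j: window [m, j] (2 distinct), len 2
add o: window [j, o] (2 distinct), len 2
add i: window [o, i] (2 distinct), len 2
add o: window [o, i, o] (2 distinct), len 3
add o: window [o, i, o, o] (2 distinct), len 4
add i: window [o, i, o, o, i] (2 distinct), len 5
add o: window [o, i, o, o, i, o] (2 distinct), len 6
add i: window [o, i, o, o, i, o, i] (2 distinct), len 7
add o: window [o, i, o, o, i, o, i, o] (2 distinct), len 8
add i: window [o, i, o, o, i, o, i, o, i] (2 distinct), len 9
add j: window [i, j] (2 distinct), len 2
add o: window [j, o] (2 distinct), len 2
add i: window [o, i] (2 distinct), len 2
add o: window [o, i, o] (2 distinct), len 3
add j: window [o, j] (2 distinct), len 2
add j: window [o, j, j] (2 distinct), len 3
add o: window [o, j, j, o] (2 distinct), len 4
Longest length with ≤2 distinct: 9.

9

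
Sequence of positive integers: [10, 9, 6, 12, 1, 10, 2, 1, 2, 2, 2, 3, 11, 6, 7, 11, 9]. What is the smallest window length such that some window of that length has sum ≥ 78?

14

Extend right; whenever the sum reaches 78, record the length and shrink from the left:
add 10: running sum 10 < 78
add 9: running sum 19 < 78
add 6: running sum 25 < 78
add 12: running sum 37 < 78
add 1: running sum 38 < 78
add 10: running sum 48 < 78
add 2: running sum 50 < 78
add 1: running sum 51 < 78
add 2: running sum 53 < 78
add 2: running sum 55 < 78
add 2: running sum 57 < 78
add 3: running sum 60 < 78
add 11: running sum 71 < 78
add 6: running sum 77 < 78
add 7: shortest ending here [10, 9, 6, 12, 1, 10, 2, 1, 2, 2, 2, 3, 11, 6, 7] sum 84, len 15
add 11: shortest ending here [9, 6, 12, 1, 10, 2, 1, 2, 2, 2, 3, 11, 6, 7, 11] sum 85, len 15
add 9: shortest ending here [12, 1, 10, 2, 1, 2, 2, 2, 3, 11, 6, 7, 11, 9] sum 79, len 14
Shortest qualifying length: 14.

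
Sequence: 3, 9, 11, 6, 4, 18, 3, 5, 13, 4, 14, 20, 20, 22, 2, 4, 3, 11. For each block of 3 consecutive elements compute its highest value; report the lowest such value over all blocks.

[3, 9, 11] → max 11
[9, 11, 6] → max 11
[11, 6, 4] → max 11
[6, 4, 18] → max 18
[4, 18, 3] → max 18
[18, 3, 5] → max 18
[3, 5, 13] → max 13
[5, 13, 4] → max 13
[13, 4, 14] → max 14
[4, 14, 20] → max 20
[14, 20, 20] → max 20
[20, 20, 22] → max 22
[20, 22, 2] → max 22
[22, 2, 4] → max 22
[2, 4, 3] → max 4
[4, 3, 11] → max 11
Lowest of these is 4.

4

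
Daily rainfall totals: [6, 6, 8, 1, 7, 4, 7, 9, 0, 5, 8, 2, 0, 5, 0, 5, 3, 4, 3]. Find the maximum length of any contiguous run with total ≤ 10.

Extend to the right; shrink from the left whenever the sum exceeds 10:
→ 6: sum 6, len 1
→ 6 (dropped 6): sum 6, len 1
→ 8 (dropped 6): sum 8, len 1
→ 1: sum 9, len 2
→ 7 (dropped 8): sum 8, len 2
→ 4 (dropped 1, 7): sum 4, len 1
→ 7 (dropped 4): sum 7, len 1
→ 9 (dropped 7): sum 9, len 1
→ 0: sum 9, len 2
→ 5 (dropped 9): sum 5, len 2
→ 8 (dropped 0, 5): sum 8, len 1
→ 2: sum 10, len 2
→ 0: sum 10, len 3
→ 5 (dropped 8): sum 7, len 3
→ 0: sum 7, len 4
→ 5 (dropped 2): sum 10, len 4
→ 3 (dropped 0, 5): sum 8, len 3
→ 4 (dropped 0, 5): sum 7, len 2
→ 3: sum 10, len 3
Longest length seen: 4.

4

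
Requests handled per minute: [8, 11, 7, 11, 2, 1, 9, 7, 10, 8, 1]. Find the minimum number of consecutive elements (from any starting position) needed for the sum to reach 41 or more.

6

Extend right; whenever the sum reaches 41, record the length and shrink from the left:
add 8: running sum 8 < 41
add 11: running sum 19 < 41
add 7: running sum 26 < 41
add 11: running sum 37 < 41
add 2: running sum 39 < 41
add 1: running sum 40 < 41
add 9: shortest ending here [11, 7, 11, 2, 1, 9] sum 41, len 6
add 7: shortest ending here [11, 7, 11, 2, 1, 9, 7] sum 48, len 7
add 10: shortest ending here [7, 11, 2, 1, 9, 7, 10] sum 47, len 7
add 8: shortest ending here [11, 2, 1, 9, 7, 10, 8] sum 48, len 7
add 1: shortest ending here [11, 2, 1, 9, 7, 10, 8, 1] sum 49, len 8
Shortest qualifying length: 6.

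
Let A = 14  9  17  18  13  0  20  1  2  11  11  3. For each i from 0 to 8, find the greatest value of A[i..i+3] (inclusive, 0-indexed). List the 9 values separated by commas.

14 9 17 18 → max 18
9 17 18 13 → max 18
17 18 13 0 → max 18
18 13 0 20 → max 20
13 0 20 1 → max 20
0 20 1 2 → max 20
20 1 2 11 → max 20
1 2 11 11 → max 11
2 11 11 3 → max 11

18, 18, 18, 20, 20, 20, 20, 11, 11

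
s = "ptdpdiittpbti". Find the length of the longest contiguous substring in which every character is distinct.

[p] len 1
[p, t] len 2
[p, t, d] len 3
[t, d, p] len 3
[p, d] len 2
[p, d, i] len 3
[i] len 1
[i, t] len 2
[t] len 1
[t, p] len 2
[t, p, b] len 3
[p, b, t] len 3
[p, b, t, i] len 4
Longest all-distinct length: 4.

4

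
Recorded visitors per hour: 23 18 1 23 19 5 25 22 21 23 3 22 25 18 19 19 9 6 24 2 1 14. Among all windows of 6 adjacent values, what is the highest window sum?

[23, 18, 1, 23, 19, 5] → sum 89
[18, 1, 23, 19, 5, 25] → sum 91
[1, 23, 19, 5, 25, 22] → sum 95
[23, 19, 5, 25, 22, 21] → sum 115
[19, 5, 25, 22, 21, 23] → sum 115
[5, 25, 22, 21, 23, 3] → sum 99
[25, 22, 21, 23, 3, 22] → sum 116
[22, 21, 23, 3, 22, 25] → sum 116
[21, 23, 3, 22, 25, 18] → sum 112
[23, 3, 22, 25, 18, 19] → sum 110
[3, 22, 25, 18, 19, 19] → sum 106
[22, 25, 18, 19, 19, 9] → sum 112
[25, 18, 19, 19, 9, 6] → sum 96
[18, 19, 19, 9, 6, 24] → sum 95
[19, 19, 9, 6, 24, 2] → sum 79
[19, 9, 6, 24, 2, 1] → sum 61
[9, 6, 24, 2, 1, 14] → sum 56
Highest of these is 116.

116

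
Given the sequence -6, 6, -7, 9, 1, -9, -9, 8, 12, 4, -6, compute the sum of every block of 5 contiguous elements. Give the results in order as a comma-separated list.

3, 0, -15, 0, 3, 6, 9

[-6, 6, -7, 9, 1] → sum 3
[6, -7, 9, 1, -9] → sum 0
[-7, 9, 1, -9, -9] → sum -15
[9, 1, -9, -9, 8] → sum 0
[1, -9, -9, 8, 12] → sum 3
[-9, -9, 8, 12, 4] → sum 6
[-9, 8, 12, 4, -6] → sum 9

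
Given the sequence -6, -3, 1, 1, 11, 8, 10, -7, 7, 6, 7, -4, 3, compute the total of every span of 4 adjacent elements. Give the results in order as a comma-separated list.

-7, 10, 21, 30, 22, 18, 16, 13, 16, 12

(-6, -3, 1, 1) → sum -7
(-3, 1, 1, 11) → sum 10
(1, 1, 11, 8) → sum 21
(1, 11, 8, 10) → sum 30
(11, 8, 10, -7) → sum 22
(8, 10, -7, 7) → sum 18
(10, -7, 7, 6) → sum 16
(-7, 7, 6, 7) → sum 13
(7, 6, 7, -4) → sum 16
(6, 7, -4, 3) → sum 12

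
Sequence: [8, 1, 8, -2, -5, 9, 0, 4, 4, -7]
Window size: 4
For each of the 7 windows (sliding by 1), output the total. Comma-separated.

(8, 1, 8, -2) → sum 15
(1, 8, -2, -5) → sum 2
(8, -2, -5, 9) → sum 10
(-2, -5, 9, 0) → sum 2
(-5, 9, 0, 4) → sum 8
(9, 0, 4, 4) → sum 17
(0, 4, 4, -7) → sum 1

15, 2, 10, 2, 8, 17, 1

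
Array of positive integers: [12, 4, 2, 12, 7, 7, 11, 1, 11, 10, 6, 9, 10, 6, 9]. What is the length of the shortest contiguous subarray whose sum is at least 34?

add 12: running sum 12 < 34
add 4: running sum 16 < 34
add 2: running sum 18 < 34
add 12: running sum 30 < 34
add 7: shortest ending here [12, 4, 2, 12, 7] sum 37, len 5
add 7: shortest ending here [12, 4, 2, 12, 7, 7] sum 44, len 6
add 11: shortest ending here [12, 7, 7, 11] sum 37, len 4
add 1: shortest ending here [12, 7, 7, 11, 1] sum 38, len 5
add 11: shortest ending here [7, 7, 11, 1, 11] sum 37, len 5
add 10: shortest ending here [7, 11, 1, 11, 10] sum 40, len 5
add 6: shortest ending here [11, 1, 11, 10, 6] sum 39, len 5
add 9: shortest ending here [11, 10, 6, 9] sum 36, len 4
add 10: shortest ending here [10, 6, 9, 10] sum 35, len 4
add 6: shortest ending here [10, 6, 9, 10, 6] sum 41, len 5
add 9: shortest ending here [9, 10, 6, 9] sum 34, len 4
Shortest qualifying length: 4.

4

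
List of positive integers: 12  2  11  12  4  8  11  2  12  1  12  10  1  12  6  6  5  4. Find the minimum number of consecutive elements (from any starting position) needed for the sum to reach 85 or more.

11

add 12: running sum 12 < 85
add 2: running sum 14 < 85
add 11: running sum 25 < 85
add 12: running sum 37 < 85
add 4: running sum 41 < 85
add 8: running sum 49 < 85
add 11: running sum 60 < 85
add 2: running sum 62 < 85
add 12: running sum 74 < 85
add 1: running sum 75 < 85
end 10: [12, 2, 11, 12, 4, 8, 11, 2, 12, 1, 12] sum 87, len 11
end 11: [2, 11, 12, 4, 8, 11, 2, 12, 1, 12, 10] sum 85, len 11
end 12: [2, 11, 12, 4, 8, 11, 2, 12, 1, 12, 10, 1] sum 86, len 12
end 13: [12, 4, 8, 11, 2, 12, 1, 12, 10, 1, 12] sum 85, len 11
end 14: [12, 4, 8, 11, 2, 12, 1, 12, 10, 1, 12, 6] sum 91, len 12
end 15: [4, 8, 11, 2, 12, 1, 12, 10, 1, 12, 6, 6] sum 85, len 12
end 16: [8, 11, 2, 12, 1, 12, 10, 1, 12, 6, 6, 5] sum 86, len 12
end 17: [8, 11, 2, 12, 1, 12, 10, 1, 12, 6, 6, 5, 4] sum 90, len 13
Shortest qualifying length: 11.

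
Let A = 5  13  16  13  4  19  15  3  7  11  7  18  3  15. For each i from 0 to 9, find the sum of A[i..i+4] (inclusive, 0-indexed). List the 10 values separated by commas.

5 13 16 13 4 → sum 51
13 16 13 4 19 → sum 65
16 13 4 19 15 → sum 67
13 4 19 15 3 → sum 54
4 19 15 3 7 → sum 48
19 15 3 7 11 → sum 55
15 3 7 11 7 → sum 43
3 7 11 7 18 → sum 46
7 11 7 18 3 → sum 46
11 7 18 3 15 → sum 54

51, 65, 67, 54, 48, 55, 43, 46, 46, 54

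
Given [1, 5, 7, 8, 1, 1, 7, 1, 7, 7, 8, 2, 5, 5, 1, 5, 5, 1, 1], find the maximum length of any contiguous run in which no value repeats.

4

add 1: [1] len 1
add 5: [1, 5] len 2
add 7: [1, 5, 7] len 3
add 8: [1, 5, 7, 8] len 4
add 1 (repeat 1, move left end past it): [5, 7, 8, 1] len 4
add 1 (repeat 1, move left end past it): [1] len 1
add 7: [1, 7] len 2
add 1 (repeat 1, move left end past it): [7, 1] len 2
add 7 (repeat 7, move left end past it): [1, 7] len 2
add 7 (repeat 7, move left end past it): [7] len 1
add 8: [7, 8] len 2
add 2: [7, 8, 2] len 3
add 5: [7, 8, 2, 5] len 4
add 5 (repeat 5, move left end past it): [5] len 1
add 1: [5, 1] len 2
add 5 (repeat 5, move left end past it): [1, 5] len 2
add 5 (repeat 5, move left end past it): [5] len 1
add 1: [5, 1] len 2
add 1 (repeat 1, move left end past it): [1] len 1
Longest all-distinct length: 4.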